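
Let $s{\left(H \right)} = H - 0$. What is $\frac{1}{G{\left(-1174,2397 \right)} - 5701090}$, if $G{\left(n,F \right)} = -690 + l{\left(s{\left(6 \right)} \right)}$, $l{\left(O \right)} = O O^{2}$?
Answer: $- \frac{1}{5701564} \approx -1.7539 \cdot 10^{-7}$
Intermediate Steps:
$s{\left(H \right)} = H$ ($s{\left(H \right)} = H + 0 = H$)
$l{\left(O \right)} = O^{3}$
$G{\left(n,F \right)} = -474$ ($G{\left(n,F \right)} = -690 + 6^{3} = -690 + 216 = -474$)
$\frac{1}{G{\left(-1174,2397 \right)} - 5701090} = \frac{1}{-474 - 5701090} = \frac{1}{-5701564} = - \frac{1}{5701564}$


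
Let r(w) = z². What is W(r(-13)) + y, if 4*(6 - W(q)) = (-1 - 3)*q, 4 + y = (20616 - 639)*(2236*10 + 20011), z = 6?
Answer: 846445505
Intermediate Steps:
r(w) = 36 (r(w) = 6² = 36)
y = 846445463 (y = -4 + (20616 - 639)*(2236*10 + 20011) = -4 + 19977*(22360 + 20011) = -4 + 19977*42371 = -4 + 846445467 = 846445463)
W(q) = 6 + q (W(q) = 6 - (-1 - 3)*q/4 = 6 - (-1)*q = 6 + q)
W(r(-13)) + y = (6 + 36) + 846445463 = 42 + 846445463 = 846445505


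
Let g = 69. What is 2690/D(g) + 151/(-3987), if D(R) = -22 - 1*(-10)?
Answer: -1787807/7974 ≈ -224.20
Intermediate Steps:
D(R) = -12 (D(R) = -22 + 10 = -12)
2690/D(g) + 151/(-3987) = 2690/(-12) + 151/(-3987) = 2690*(-1/12) + 151*(-1/3987) = -1345/6 - 151/3987 = -1787807/7974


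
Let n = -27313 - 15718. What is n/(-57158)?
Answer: 43031/57158 ≈ 0.75284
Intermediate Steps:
n = -43031
n/(-57158) = -43031/(-57158) = -43031*(-1/57158) = 43031/57158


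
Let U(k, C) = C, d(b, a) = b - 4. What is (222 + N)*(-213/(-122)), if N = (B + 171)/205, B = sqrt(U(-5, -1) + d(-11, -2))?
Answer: 9730053/25010 + 426*I/12505 ≈ 389.05 + 0.034066*I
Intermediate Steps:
d(b, a) = -4 + b
B = 4*I (B = sqrt(-1 + (-4 - 11)) = sqrt(-1 - 15) = sqrt(-16) = 4*I ≈ 4.0*I)
N = 171/205 + 4*I/205 (N = (4*I + 171)/205 = (171 + 4*I)*(1/205) = 171/205 + 4*I/205 ≈ 0.83415 + 0.019512*I)
(222 + N)*(-213/(-122)) = (222 + (171/205 + 4*I/205))*(-213/(-122)) = (45681/205 + 4*I/205)*(-213*(-1/122)) = (45681/205 + 4*I/205)*(213/122) = 9730053/25010 + 426*I/12505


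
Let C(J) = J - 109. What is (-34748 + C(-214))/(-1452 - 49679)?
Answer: 35071/51131 ≈ 0.68590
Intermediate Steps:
C(J) = -109 + J
(-34748 + C(-214))/(-1452 - 49679) = (-34748 + (-109 - 214))/(-1452 - 49679) = (-34748 - 323)/(-51131) = -35071*(-1/51131) = 35071/51131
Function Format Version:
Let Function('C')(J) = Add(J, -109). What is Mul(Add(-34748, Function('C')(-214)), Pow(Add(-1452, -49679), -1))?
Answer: Rational(35071, 51131) ≈ 0.68590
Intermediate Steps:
Function('C')(J) = Add(-109, J)
Mul(Add(-34748, Function('C')(-214)), Pow(Add(-1452, -49679), -1)) = Mul(Add(-34748, Add(-109, -214)), Pow(Add(-1452, -49679), -1)) = Mul(Add(-34748, -323), Pow(-51131, -1)) = Mul(-35071, Rational(-1, 51131)) = Rational(35071, 51131)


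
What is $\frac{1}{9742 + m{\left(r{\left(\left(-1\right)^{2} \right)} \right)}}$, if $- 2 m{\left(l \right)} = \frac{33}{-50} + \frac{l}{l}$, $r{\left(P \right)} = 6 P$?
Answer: $\frac{100}{974183} \approx 0.00010265$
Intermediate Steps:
$m{\left(l \right)} = - \frac{17}{100}$ ($m{\left(l \right)} = - \frac{\frac{33}{-50} + \frac{l}{l}}{2} = - \frac{33 \left(- \frac{1}{50}\right) + 1}{2} = - \frac{- \frac{33}{50} + 1}{2} = \left(- \frac{1}{2}\right) \frac{17}{50} = - \frac{17}{100}$)
$\frac{1}{9742 + m{\left(r{\left(\left(-1\right)^{2} \right)} \right)}} = \frac{1}{9742 - \frac{17}{100}} = \frac{1}{\frac{974183}{100}} = \frac{100}{974183}$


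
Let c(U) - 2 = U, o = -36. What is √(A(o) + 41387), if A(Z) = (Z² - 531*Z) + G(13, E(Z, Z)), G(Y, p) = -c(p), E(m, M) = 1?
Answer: 2*√15449 ≈ 248.59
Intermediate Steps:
c(U) = 2 + U
G(Y, p) = -2 - p (G(Y, p) = -(2 + p) = -2 - p)
A(Z) = -3 + Z² - 531*Z (A(Z) = (Z² - 531*Z) + (-2 - 1*1) = (Z² - 531*Z) + (-2 - 1) = (Z² - 531*Z) - 3 = -3 + Z² - 531*Z)
√(A(o) + 41387) = √((-3 + (-36)² - 531*(-36)) + 41387) = √((-3 + 1296 + 19116) + 41387) = √(20409 + 41387) = √61796 = 2*√15449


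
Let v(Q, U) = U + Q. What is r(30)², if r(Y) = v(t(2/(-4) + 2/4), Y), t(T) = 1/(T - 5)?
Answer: 22201/25 ≈ 888.04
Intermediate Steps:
t(T) = 1/(-5 + T)
v(Q, U) = Q + U
r(Y) = -⅕ + Y (r(Y) = 1/(-5 + (2/(-4) + 2/4)) + Y = 1/(-5 + (2*(-¼) + 2*(¼))) + Y = 1/(-5 + (-½ + ½)) + Y = 1/(-5 + 0) + Y = 1/(-5) + Y = -⅕ + Y)
r(30)² = (-⅕ + 30)² = (149/5)² = 22201/25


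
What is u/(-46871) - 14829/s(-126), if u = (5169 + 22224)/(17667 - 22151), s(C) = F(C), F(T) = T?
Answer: 519434652679/4413560844 ≈ 117.69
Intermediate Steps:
s(C) = C
u = -27393/4484 (u = 27393/(-4484) = 27393*(-1/4484) = -27393/4484 ≈ -6.1091)
u/(-46871) - 14829/s(-126) = -27393/4484/(-46871) - 14829/(-126) = -27393/4484*(-1/46871) - 14829*(-1/126) = 27393/210169564 + 4943/42 = 519434652679/4413560844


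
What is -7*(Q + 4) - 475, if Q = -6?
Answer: -461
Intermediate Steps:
-7*(Q + 4) - 475 = -7*(-6 + 4) - 475 = -7*(-2) - 475 = 14 - 475 = -461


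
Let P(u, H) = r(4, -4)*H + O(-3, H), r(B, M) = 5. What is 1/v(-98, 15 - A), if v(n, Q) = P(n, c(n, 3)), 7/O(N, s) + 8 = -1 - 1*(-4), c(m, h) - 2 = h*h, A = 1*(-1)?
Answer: 5/268 ≈ 0.018657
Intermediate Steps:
A = -1
c(m, h) = 2 + h**2 (c(m, h) = 2 + h*h = 2 + h**2)
O(N, s) = -7/5 (O(N, s) = 7/(-8 + (-1 - 1*(-4))) = 7/(-8 + (-1 + 4)) = 7/(-8 + 3) = 7/(-5) = 7*(-1/5) = -7/5)
P(u, H) = -7/5 + 5*H (P(u, H) = 5*H - 7/5 = -7/5 + 5*H)
v(n, Q) = 268/5 (v(n, Q) = -7/5 + 5*(2 + 3**2) = -7/5 + 5*(2 + 9) = -7/5 + 5*11 = -7/5 + 55 = 268/5)
1/v(-98, 15 - A) = 1/(268/5) = 5/268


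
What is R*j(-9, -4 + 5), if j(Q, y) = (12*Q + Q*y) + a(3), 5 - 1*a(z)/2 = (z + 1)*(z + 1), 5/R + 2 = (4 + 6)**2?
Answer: -695/98 ≈ -7.0918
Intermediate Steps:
R = 5/98 (R = 5/(-2 + (4 + 6)**2) = 5/(-2 + 10**2) = 5/(-2 + 100) = 5/98 ≈ 0.051020)
a(z) = 10 - 2*(1 + z)**2 (a(z) = 10 - 2*(z + 1)*(z + 1) = 10 - 2*(1 + z)*(1 + z) = 10 - 2*(1 + z)**2)
j(Q, y) = -22 + 12*Q + Q*y (j(Q, y) = (12*Q + Q*y) + (10 - 2*(1 + 3)**2) = (12*Q + Q*y) + (10 - 2*4**2) = (12*Q + Q*y) + (10 - 2*16) = (12*Q + Q*y) + (10 - 32) = (12*Q + Q*y) - 22 = -22 + 12*Q + Q*y)
R*j(-9, -4 + 5) = 5*(-22 + 12*(-9) - 9*(-4 + 5))/98 = 5*(-22 - 108 - 9*1)/98 = 5*(-22 - 108 - 9)/98 = (5/98)*(-139) = -695/98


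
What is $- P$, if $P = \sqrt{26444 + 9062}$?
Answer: $- \sqrt{35506} \approx -188.43$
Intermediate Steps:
$P = \sqrt{35506} \approx 188.43$
$- P = - \sqrt{35506}$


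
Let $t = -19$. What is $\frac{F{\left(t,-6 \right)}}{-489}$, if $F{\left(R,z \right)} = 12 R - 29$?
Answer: $\frac{257}{489} \approx 0.52556$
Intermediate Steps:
$F{\left(R,z \right)} = -29 + 12 R$
$\frac{F{\left(t,-6 \right)}}{-489} = \frac{-29 + 12 \left(-19\right)}{-489} = \left(-29 - 228\right) \left(- \frac{1}{489}\right) = \left(-257\right) \left(- \frac{1}{489}\right) = \frac{257}{489}$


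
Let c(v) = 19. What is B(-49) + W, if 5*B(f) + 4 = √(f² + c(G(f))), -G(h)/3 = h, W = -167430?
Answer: -837154/5 + 22*√5/5 ≈ -1.6742e+5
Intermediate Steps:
G(h) = -3*h
B(f) = -⅘ + √(19 + f²)/5 (B(f) = -⅘ + √(f² + 19)/5 = -⅘ + √(19 + f²)/5)
B(-49) + W = (-⅘ + √(19 + (-49)²)/5) - 167430 = (-⅘ + √(19 + 2401)/5) - 167430 = (-⅘ + √2420/5) - 167430 = (-⅘ + (22*√5)/5) - 167430 = (-⅘ + 22*√5/5) - 167430 = -837154/5 + 22*√5/5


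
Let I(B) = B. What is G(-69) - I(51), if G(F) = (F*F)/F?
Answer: -120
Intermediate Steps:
G(F) = F (G(F) = F²/F = F)
G(-69) - I(51) = -69 - 1*51 = -69 - 51 = -120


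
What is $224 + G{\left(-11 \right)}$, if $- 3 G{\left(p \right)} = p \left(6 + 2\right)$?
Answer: $\frac{760}{3} \approx 253.33$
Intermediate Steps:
$G{\left(p \right)} = - \frac{8 p}{3}$ ($G{\left(p \right)} = - \frac{p \left(6 + 2\right)}{3} = - \frac{p 8}{3} = - \frac{8 p}{3}$)
$224 + G{\left(-11 \right)} = 224 - - \frac{88}{3} = 224 + \frac{88}{3} = \frac{760}{3}$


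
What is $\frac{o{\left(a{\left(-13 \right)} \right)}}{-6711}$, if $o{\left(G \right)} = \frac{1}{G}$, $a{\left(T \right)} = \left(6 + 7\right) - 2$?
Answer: $- \frac{1}{73821} \approx -1.3546 \cdot 10^{-5}$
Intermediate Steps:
$a{\left(T \right)} = 11$ ($a{\left(T \right)} = 13 - 2 = 11$)
$\frac{o{\left(a{\left(-13 \right)} \right)}}{-6711} = \frac{1}{11 \left(-6711\right)} = \frac{1}{11} \left(- \frac{1}{6711}\right) = - \frac{1}{73821}$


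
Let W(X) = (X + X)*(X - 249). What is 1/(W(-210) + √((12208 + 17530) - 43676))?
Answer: -I/(√13938 - 192780*I) ≈ 5.1873e-6 - 3.1767e-9*I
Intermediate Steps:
W(X) = 2*X*(-249 + X) (W(X) = (2*X)*(-249 + X) = 2*X*(-249 + X))
1/(W(-210) + √((12208 + 17530) - 43676)) = 1/(2*(-210)*(-249 - 210) + √((12208 + 17530) - 43676)) = 1/(2*(-210)*(-459) + √(29738 - 43676)) = 1/(192780 + √(-13938)) = 1/(192780 + I*√13938)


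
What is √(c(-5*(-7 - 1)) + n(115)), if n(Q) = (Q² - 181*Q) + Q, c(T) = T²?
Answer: 5*I*√235 ≈ 76.649*I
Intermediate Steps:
n(Q) = Q² - 180*Q
√(c(-5*(-7 - 1)) + n(115)) = √((-5*(-7 - 1))² + 115*(-180 + 115)) = √((-5*(-8))² + 115*(-65)) = √(40² - 7475) = √(1600 - 7475) = √(-5875) = 5*I*√235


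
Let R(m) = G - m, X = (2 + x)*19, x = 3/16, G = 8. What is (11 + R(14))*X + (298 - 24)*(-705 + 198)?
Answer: -2219363/16 ≈ -1.3871e+5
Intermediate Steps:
x = 3/16 (x = 3*(1/16) = 3/16 ≈ 0.18750)
X = 665/16 (X = (2 + 3/16)*19 = (35/16)*19 = 665/16 ≈ 41.563)
R(m) = 8 - m
(11 + R(14))*X + (298 - 24)*(-705 + 198) = (11 + (8 - 1*14))*(665/16) + (298 - 24)*(-705 + 198) = (11 + (8 - 14))*(665/16) + 274*(-507) = (11 - 6)*(665/16) - 138918 = 5*(665/16) - 138918 = 3325/16 - 138918 = -2219363/16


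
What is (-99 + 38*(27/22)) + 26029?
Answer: 285743/11 ≈ 25977.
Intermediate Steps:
(-99 + 38*(27/22)) + 26029 = (-99 + 513/11) + 26029 = -576/11 + 26029 = 285743/11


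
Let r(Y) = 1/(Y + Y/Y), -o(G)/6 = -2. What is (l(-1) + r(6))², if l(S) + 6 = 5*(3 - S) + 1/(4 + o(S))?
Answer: 2531281/12544 ≈ 201.79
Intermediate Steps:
o(G) = 12 (o(G) = -6*(-2) = 12)
l(S) = 145/16 - 5*S (l(S) = -6 + (5*(3 - S) + 1/(4 + 12)) = -6 + ((15 - 5*S) + 1/16) = -6 + (241/16 - 5*S) = 145/16 - 5*S)
r(Y) = 1/(1 + Y) (r(Y) = 1/(Y + 1) = 1/(1 + Y))
(l(-1) + r(6))² = ((145/16 - 5*(-1)) + 1/(1 + 6))² = ((145/16 + 5) + 1/7)² = (225/16 + ⅐)² = (1591/112)² = 2531281/12544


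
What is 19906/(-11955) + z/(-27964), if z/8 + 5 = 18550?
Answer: -582573796/83577405 ≈ -6.9705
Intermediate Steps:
z = 148360 (z = -40 + 8*18550 = -40 + 148400 = 148360)
19906/(-11955) + z/(-27964) = 19906/(-11955) + 148360/(-27964) = 19906*(-1/11955) + 148360*(-1/27964) = -19906/11955 - 37090/6991 = -582573796/83577405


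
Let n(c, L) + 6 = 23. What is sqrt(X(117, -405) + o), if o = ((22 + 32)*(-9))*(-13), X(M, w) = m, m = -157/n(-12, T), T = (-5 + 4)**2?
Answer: sqrt(1823233)/17 ≈ 79.428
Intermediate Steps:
T = 1 (T = (-1)**2 = 1)
n(c, L) = 17 (n(c, L) = -6 + 23 = 17)
m = -157/17 ≈ -9.2353
X(M, w) = -157/17
o = 6318 (o = (54*(-9))*(-13) = -486*(-13) = 6318)
sqrt(X(117, -405) + o) = sqrt(-157/17 + 6318) = sqrt(107249/17) = sqrt(1823233)/17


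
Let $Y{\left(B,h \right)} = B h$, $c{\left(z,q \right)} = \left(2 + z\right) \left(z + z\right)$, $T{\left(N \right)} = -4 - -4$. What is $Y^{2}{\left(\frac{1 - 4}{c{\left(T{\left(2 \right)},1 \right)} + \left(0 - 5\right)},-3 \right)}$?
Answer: $\frac{81}{25} \approx 3.24$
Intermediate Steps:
$T{\left(N \right)} = 0$ ($T{\left(N \right)} = -4 + 4 = 0$)
$c{\left(z,q \right)} = 2 z \left(2 + z\right)$ ($c{\left(z,q \right)} = \left(2 + z\right) 2 z = 2 z \left(2 + z\right)$)
$Y^{2}{\left(\frac{1 - 4}{c{\left(T{\left(2 \right)},1 \right)} + \left(0 - 5\right)},-3 \right)} = \left(\frac{1 - 4}{2 \cdot 0 \left(2 + 0\right) + \left(0 - 5\right)} \left(-3\right)\right)^{2} = \left(- \frac{3}{2 \cdot 0 \cdot 2 + \left(0 - 5\right)} \left(-3\right)\right)^{2} = \left(- \frac{3}{0 - 5} \left(-3\right)\right)^{2} = \left(- \frac{3}{-5} \left(-3\right)\right)^{2} = \left(\left(-3\right) \left(- \frac{1}{5}\right) \left(-3\right)\right)^{2} = \left(\frac{3}{5} \left(-3\right)\right)^{2} = \left(- \frac{9}{5}\right)^{2} = \frac{81}{25}$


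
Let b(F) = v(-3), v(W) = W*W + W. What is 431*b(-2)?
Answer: 2586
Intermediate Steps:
v(W) = W + W**2 (v(W) = W**2 + W = W + W**2)
b(F) = 6 (b(F) = -3*(1 - 3) = -3*(-2) = 6)
431*b(-2) = 431*6 = 2586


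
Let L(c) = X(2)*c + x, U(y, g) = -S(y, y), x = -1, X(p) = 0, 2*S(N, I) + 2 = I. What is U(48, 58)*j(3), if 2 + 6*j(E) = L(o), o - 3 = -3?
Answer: 23/2 ≈ 11.500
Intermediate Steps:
o = 0 (o = 3 - 3 = 0)
S(N, I) = -1 + I/2
U(y, g) = 1 - y/2 (U(y, g) = -(-1 + y/2) = 1 - y/2)
L(c) = -1 (L(c) = 0*c - 1 = 0 - 1 = -1)
j(E) = -½ (j(E) = -⅓ + (⅙)*(-1) = -⅓ - ⅙ = -½)
U(48, 58)*j(3) = (1 - ½*48)*(-½) = (1 - 24)*(-½) = -23*(-½) = 23/2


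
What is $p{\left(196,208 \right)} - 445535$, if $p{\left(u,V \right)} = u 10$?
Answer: $-443575$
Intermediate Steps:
$p{\left(u,V \right)} = 10 u$
$p{\left(196,208 \right)} - 445535 = 10 \cdot 196 - 445535 = 1960 - 445535 = -443575$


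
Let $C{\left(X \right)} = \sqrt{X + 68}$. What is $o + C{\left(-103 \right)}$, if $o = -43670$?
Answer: $-43670 + i \sqrt{35} \approx -43670.0 + 5.9161 i$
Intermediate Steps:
$C{\left(X \right)} = \sqrt{68 + X}$
$o + C{\left(-103 \right)} = -43670 + \sqrt{68 - 103} = -43670 + \sqrt{-35} = -43670 + i \sqrt{35}$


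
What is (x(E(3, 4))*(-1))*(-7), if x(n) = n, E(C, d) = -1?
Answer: -7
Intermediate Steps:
(x(E(3, 4))*(-1))*(-7) = -1*(-1)*(-7) = 1*(-7) = -7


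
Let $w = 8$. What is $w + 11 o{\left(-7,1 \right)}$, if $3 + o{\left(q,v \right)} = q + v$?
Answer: $-91$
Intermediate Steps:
$o{\left(q,v \right)} = -3 + q + v$ ($o{\left(q,v \right)} = -3 + \left(q + v\right) = -3 + q + v$)
$w + 11 o{\left(-7,1 \right)} = 8 + 11 \left(-3 - 7 + 1\right) = 8 + 11 \left(-9\right) = 8 - 99 = -91$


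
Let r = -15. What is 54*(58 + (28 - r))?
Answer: 5454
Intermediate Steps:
54*(58 + (28 - r)) = 54*(58 + (28 - 1*(-15))) = 54*(58 + (28 + 15)) = 54*(58 + 43) = 54*101 = 5454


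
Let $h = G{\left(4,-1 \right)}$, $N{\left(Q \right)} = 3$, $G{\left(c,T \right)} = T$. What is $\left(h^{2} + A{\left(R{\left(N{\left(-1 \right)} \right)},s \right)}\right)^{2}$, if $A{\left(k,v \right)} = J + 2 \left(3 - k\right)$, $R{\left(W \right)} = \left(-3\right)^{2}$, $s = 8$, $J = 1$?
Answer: $100$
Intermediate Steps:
$R{\left(W \right)} = 9$
$A{\left(k,v \right)} = 7 - 2 k$ ($A{\left(k,v \right)} = 1 + 2 \left(3 - k\right) = 1 - \left(-6 + 2 k\right) = 7 - 2 k$)
$h = -1$
$\left(h^{2} + A{\left(R{\left(N{\left(-1 \right)} \right)},s \right)}\right)^{2} = \left(\left(-1\right)^{2} + \left(7 - 18\right)\right)^{2} = \left(1 + \left(7 - 18\right)\right)^{2} = \left(1 - 11\right)^{2} = \left(-10\right)^{2} = 100$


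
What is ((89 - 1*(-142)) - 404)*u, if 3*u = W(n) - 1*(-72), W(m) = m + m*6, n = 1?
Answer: -13667/3 ≈ -4555.7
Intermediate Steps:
W(m) = 7*m (W(m) = m + 6*m = 7*m)
u = 79/3 (u = (7*1 - 1*(-72))/3 = (7 + 72)/3 = (⅓)*79 = 79/3 ≈ 26.333)
((89 - 1*(-142)) - 404)*u = ((89 - 1*(-142)) - 404)*(79/3) = ((89 + 142) - 404)*(79/3) = (231 - 404)*(79/3) = -173*79/3 = -13667/3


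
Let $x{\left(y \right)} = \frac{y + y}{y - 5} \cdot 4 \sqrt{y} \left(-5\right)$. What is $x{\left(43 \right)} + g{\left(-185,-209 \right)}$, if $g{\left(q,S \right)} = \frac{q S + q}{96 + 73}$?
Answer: $\frac{2960}{13} - \frac{860 \sqrt{43}}{19} \approx -69.118$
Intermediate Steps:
$g{\left(q,S \right)} = \frac{q}{169} + \frac{S q}{169}$ ($g{\left(q,S \right)} = \frac{S q + q}{169} = \left(q + S q\right) \frac{1}{169} = \frac{q}{169} + \frac{S q}{169}$)
$x{\left(y \right)} = - \frac{40 y^{\frac{3}{2}}}{-5 + y}$ ($x{\left(y \right)} = \frac{2 y}{-5 + y} 4 \sqrt{y} \left(-5\right) = \frac{8 y^{\frac{3}{2}}}{-5 + y} \left(-5\right) = - \frac{40 y^{\frac{3}{2}}}{-5 + y}$)
$x{\left(43 \right)} + g{\left(-185,-209 \right)} = - \frac{40 \cdot 43^{\frac{3}{2}}}{-5 + 43} + \frac{1}{169} \left(-185\right) \left(1 - 209\right) = - \frac{40 \cdot 43 \sqrt{43}}{38} + \frac{1}{169} \left(-185\right) \left(-208\right) = \left(-40\right) 43 \sqrt{43} \cdot \frac{1}{38} + \frac{2960}{13} = - \frac{860 \sqrt{43}}{19} + \frac{2960}{13} = \frac{2960}{13} - \frac{860 \sqrt{43}}{19}$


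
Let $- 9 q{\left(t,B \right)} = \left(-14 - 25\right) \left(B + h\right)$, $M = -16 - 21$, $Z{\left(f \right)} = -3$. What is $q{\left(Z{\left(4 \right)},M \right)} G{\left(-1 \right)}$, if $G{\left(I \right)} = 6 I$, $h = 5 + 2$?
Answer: $780$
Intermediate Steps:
$h = 7$
$M = -37$
$q{\left(t,B \right)} = \frac{91}{3} + \frac{13 B}{3}$ ($q{\left(t,B \right)} = - \frac{\left(-14 - 25\right) \left(B + 7\right)}{9} = - \frac{\left(-39\right) \left(7 + B\right)}{9} = - \frac{-273 - 39 B}{9} = \frac{91}{3} + \frac{13 B}{3}$)
$q{\left(Z{\left(4 \right)},M \right)} G{\left(-1 \right)} = \left(\frac{91}{3} + \frac{13}{3} \left(-37\right)\right) 6 \left(-1\right) = \left(\frac{91}{3} - \frac{481}{3}\right) \left(-6\right) = \left(-130\right) \left(-6\right) = 780$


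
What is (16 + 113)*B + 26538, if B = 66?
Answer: 35052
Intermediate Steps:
(16 + 113)*B + 26538 = (16 + 113)*66 + 26538 = 129*66 + 26538 = 8514 + 26538 = 35052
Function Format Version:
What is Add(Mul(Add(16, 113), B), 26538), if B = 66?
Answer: 35052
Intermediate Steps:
Add(Mul(Add(16, 113), B), 26538) = Add(Mul(Add(16, 113), 66), 26538) = Add(Mul(129, 66), 26538) = Add(8514, 26538) = 35052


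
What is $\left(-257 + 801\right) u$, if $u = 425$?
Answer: $231200$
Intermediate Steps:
$\left(-257 + 801\right) u = \left(-257 + 801\right) 425 = 544 \cdot 425 = 231200$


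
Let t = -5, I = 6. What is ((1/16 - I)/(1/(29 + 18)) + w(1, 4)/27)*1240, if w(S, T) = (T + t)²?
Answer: -18683545/54 ≈ -3.4599e+5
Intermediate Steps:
w(S, T) = (-5 + T)² (w(S, T) = (T - 5)² = (-5 + T)²)
((1/16 - I)/(1/(29 + 18)) + w(1, 4)/27)*1240 = ((1/16 - 1*6)/(1/(29 + 18)) + (-5 + 4)²/27)*1240 = ((1/16 - 6)/(1/47) + (-1)²*(1/27))*1240 = (-95/(16*1/47) + 1*(1/27))*1240 = (-95/16*47 + 1/27)*1240 = (-4465/16 + 1/27)*1240 = -120539/432*1240 = -18683545/54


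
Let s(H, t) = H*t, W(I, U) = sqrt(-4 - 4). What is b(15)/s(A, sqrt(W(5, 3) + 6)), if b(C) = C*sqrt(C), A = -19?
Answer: -15*sqrt(30)/(38*sqrt(3 + I*sqrt(2))) ≈ -1.1585 + 0.25938*I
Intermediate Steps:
W(I, U) = 2*I*sqrt(2) (W(I, U) = sqrt(-8) = 2*I*sqrt(2))
b(C) = C**(3/2)
b(15)/s(A, sqrt(W(5, 3) + 6)) = 15**(3/2)/((-19*sqrt(2*I*sqrt(2) + 6))) = (15*sqrt(15))/((-19*sqrt(6 + 2*I*sqrt(2)))) = (15*sqrt(15))*(-1/(19*sqrt(6 + 2*I*sqrt(2)))) = -15*sqrt(15)/(19*sqrt(6 + 2*I*sqrt(2)))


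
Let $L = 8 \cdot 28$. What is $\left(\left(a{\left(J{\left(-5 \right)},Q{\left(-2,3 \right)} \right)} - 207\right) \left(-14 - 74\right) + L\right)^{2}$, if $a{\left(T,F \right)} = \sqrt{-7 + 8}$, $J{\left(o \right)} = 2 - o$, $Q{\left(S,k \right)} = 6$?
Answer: $336795904$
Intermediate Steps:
$L = 224$
$a{\left(T,F \right)} = 1$ ($a{\left(T,F \right)} = \sqrt{1} = 1$)
$\left(\left(a{\left(J{\left(-5 \right)},Q{\left(-2,3 \right)} \right)} - 207\right) \left(-14 - 74\right) + L\right)^{2} = \left(\left(1 - 207\right) \left(-14 - 74\right) + 224\right)^{2} = \left(\left(-206\right) \left(-88\right) + 224\right)^{2} = \left(18128 + 224\right)^{2} = 18352^{2} = 336795904$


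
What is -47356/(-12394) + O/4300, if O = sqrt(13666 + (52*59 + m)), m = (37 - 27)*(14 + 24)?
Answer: 23678/6197 + sqrt(17114)/4300 ≈ 3.8513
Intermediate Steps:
m = 380 (m = 10*38 = 380)
O = sqrt(17114) (O = sqrt(13666 + (52*59 + 380)) = sqrt(13666 + (3068 + 380)) = sqrt(13666 + 3448) = sqrt(17114) ≈ 130.82)
-47356/(-12394) + O/4300 = -47356/(-12394) + sqrt(17114)/4300 = -47356*(-1/12394) + sqrt(17114)*(1/4300) = 23678/6197 + sqrt(17114)/4300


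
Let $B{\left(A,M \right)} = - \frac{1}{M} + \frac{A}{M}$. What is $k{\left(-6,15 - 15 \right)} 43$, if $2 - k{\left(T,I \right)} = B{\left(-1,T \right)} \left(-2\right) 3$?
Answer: $172$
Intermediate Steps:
$k{\left(T,I \right)} = 2 - \frac{12}{T}$ ($k{\left(T,I \right)} = 2 - \frac{-1 - 1}{T} \left(-2\right) 3 = 2 - \frac{1}{T} \left(-2\right) \left(-2\right) 3 = 2 - - \frac{2}{T} \left(-2\right) 3 = 2 - \frac{4}{T} 3 = 2 - \frac{12}{T}$)
$k{\left(-6,15 - 15 \right)} 43 = \left(2 - \frac{12}{-6}\right) 43 = \left(2 - -2\right) 43 = \left(2 + 2\right) 43 = 4 \cdot 43 = 172$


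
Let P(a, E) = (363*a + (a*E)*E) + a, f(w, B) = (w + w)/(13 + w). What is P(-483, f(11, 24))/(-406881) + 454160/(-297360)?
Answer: -1260846989/1152286992 ≈ -1.0942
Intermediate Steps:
f(w, B) = 2*w/(13 + w) (f(w, B) = (2*w)/(13 + w) = 2*w/(13 + w))
P(a, E) = 364*a + a*E² (P(a, E) = (363*a + (E*a)*E) + a = (363*a + a*E²) + a = 364*a + a*E²)
P(-483, f(11, 24))/(-406881) + 454160/(-297360) = -483*(364 + (2*11/(13 + 11))²)/(-406881) + 454160/(-297360) = -483*(364 + (2*11/24)²)*(-1/406881) + 454160*(-1/297360) = -483*(364 + (2*11*(1/24))²)*(-1/406881) - 811/531 = -483*(364 + (11/12)²)*(-1/406881) - 811/531 = -483*(364 + 121/144)*(-1/406881) - 811/531 = -483*52537/144*(-1/406881) - 811/531 = -8458457/48*(-1/406881) - 811/531 = 8458457/19530288 - 811/531 = -1260846989/1152286992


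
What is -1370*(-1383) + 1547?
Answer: 1896257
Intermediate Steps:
-1370*(-1383) + 1547 = 1894710 + 1547 = 1896257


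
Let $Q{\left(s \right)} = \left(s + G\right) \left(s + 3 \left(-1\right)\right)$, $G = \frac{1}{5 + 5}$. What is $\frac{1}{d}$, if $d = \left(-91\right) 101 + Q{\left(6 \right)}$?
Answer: $- \frac{10}{91727} \approx -0.00010902$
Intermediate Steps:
$G = \frac{1}{10} \approx 0.1$
$Q{\left(s \right)} = \left(-3 + s\right) \left(\frac{1}{10} + s\right)$ ($Q{\left(s \right)} = \left(s + \frac{1}{10}\right) \left(s + 3 \left(-1\right)\right) = \left(\frac{1}{10} + s\right) \left(s - 3\right) = \left(\frac{1}{10} + s\right) \left(-3 + s\right) = \left(-3 + s\right) \left(\frac{1}{10} + s\right)$)
$d = - \frac{91727}{10}$ ($d = \left(-91\right) 101 - \left(\frac{177}{10} - 36\right) = -9191 - - \frac{183}{10} = -9191 + \frac{183}{10} = - \frac{91727}{10} \approx -9172.7$)
$\frac{1}{d} = \frac{1}{- \frac{91727}{10}} = - \frac{10}{91727}$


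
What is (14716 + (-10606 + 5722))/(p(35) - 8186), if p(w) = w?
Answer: -9832/8151 ≈ -1.2062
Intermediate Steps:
(14716 + (-10606 + 5722))/(p(35) - 8186) = (14716 + (-10606 + 5722))/(35 - 8186) = (14716 - 4884)/(-8151) = 9832*(-1/8151) = -9832/8151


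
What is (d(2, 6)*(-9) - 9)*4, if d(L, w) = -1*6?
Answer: 180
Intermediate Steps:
d(L, w) = -6
(d(2, 6)*(-9) - 9)*4 = (-6*(-9) - 9)*4 = (54 - 9)*4 = 45*4 = 180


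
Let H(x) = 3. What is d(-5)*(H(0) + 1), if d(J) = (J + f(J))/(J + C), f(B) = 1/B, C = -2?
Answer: 104/35 ≈ 2.9714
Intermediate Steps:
d(J) = (J + 1/J)/(-2 + J) (d(J) = (J + 1/J)/(J - 2) = (J + 1/J)/(-2 + J))
d(-5)*(H(0) + 1) = ((1 + (-5)²)/((-5)*(-2 - 5)))*(3 + 1) = -⅕*(1 + 25)/(-7)*4 = -⅕*(-⅐)*26*4 = (26/35)*4 = 104/35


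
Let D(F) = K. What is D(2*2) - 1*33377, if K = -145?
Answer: -33522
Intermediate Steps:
D(F) = -145
D(2*2) - 1*33377 = -145 - 1*33377 = -145 - 33377 = -33522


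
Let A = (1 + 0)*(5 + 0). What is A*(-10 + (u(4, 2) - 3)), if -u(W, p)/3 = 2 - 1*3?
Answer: -50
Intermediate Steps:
u(W, p) = 3 (u(W, p) = -3*(2 - 1*3) = -3*(2 - 3) = -3*(-1) = 3)
A = 5 (A = 1*5 = 5)
A*(-10 + (u(4, 2) - 3)) = 5*(-10 + (3 - 3)) = 5*(-10 + 0) = 5*(-10) = -50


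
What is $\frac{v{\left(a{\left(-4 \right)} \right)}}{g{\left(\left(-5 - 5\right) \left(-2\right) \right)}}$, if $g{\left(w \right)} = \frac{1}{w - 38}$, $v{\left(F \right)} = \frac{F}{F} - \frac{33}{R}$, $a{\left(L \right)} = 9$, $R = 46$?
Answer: $- \frac{117}{23} \approx -5.087$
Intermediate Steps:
$v{\left(F \right)} = \frac{13}{46}$ ($v{\left(F \right)} = \frac{F}{F} - \frac{33}{46} = 1 - \frac{33}{46} = \frac{13}{46}$)
$g{\left(w \right)} = \frac{1}{-38 + w}$
$\frac{v{\left(a{\left(-4 \right)} \right)}}{g{\left(\left(-5 - 5\right) \left(-2\right) \right)}} = \frac{13}{46 \frac{1}{-38 + \left(-5 - 5\right) \left(-2\right)}} = \frac{13}{46 \frac{1}{-38 - -20}} = \frac{13}{46 \frac{1}{-38 + 20}} = \frac{13}{46 \frac{1}{-18}} = \frac{13}{46 \left(- \frac{1}{18}\right)} = \frac{13}{46} \left(-18\right) = - \frac{117}{23}$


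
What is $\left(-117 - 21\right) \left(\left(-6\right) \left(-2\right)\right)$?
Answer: $-1656$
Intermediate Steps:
$\left(-117 - 21\right) \left(\left(-6\right) \left(-2\right)\right) = \left(-138\right) 12 = -1656$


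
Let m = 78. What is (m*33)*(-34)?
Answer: -87516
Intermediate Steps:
(m*33)*(-34) = (78*33)*(-34) = 2574*(-34) = -87516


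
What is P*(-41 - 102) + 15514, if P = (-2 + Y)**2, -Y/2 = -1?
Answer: 15514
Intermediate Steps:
Y = 2 (Y = -2*(-1) = 2)
P = 0 (P = (-2 + 2)**2 = 0**2 = 0)
P*(-41 - 102) + 15514 = 0*(-41 - 102) + 15514 = 0*(-143) + 15514 = 0 + 15514 = 15514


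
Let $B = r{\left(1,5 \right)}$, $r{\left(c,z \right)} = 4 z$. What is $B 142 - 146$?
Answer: $2694$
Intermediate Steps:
$B = 20$ ($B = 4 \cdot 5 = 20$)
$B 142 - 146 = 20 \cdot 142 - 146 = 2840 - 146 = 2694$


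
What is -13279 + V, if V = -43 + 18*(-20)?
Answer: -13682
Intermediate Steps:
V = -403 (V = -43 - 360 = -403)
-13279 + V = -13279 - 403 = -13682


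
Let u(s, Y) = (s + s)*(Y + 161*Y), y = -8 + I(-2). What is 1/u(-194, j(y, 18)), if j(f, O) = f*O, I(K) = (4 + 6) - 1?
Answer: -1/1131408 ≈ -8.8385e-7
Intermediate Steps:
I(K) = 9 (I(K) = 10 - 1 = 9)
y = 1 (y = -8 + 9 = 1)
j(f, O) = O*f
u(s, Y) = 324*Y*s (u(s, Y) = (2*s)*(162*Y) = 324*Y*s)
1/u(-194, j(y, 18)) = 1/(324*(18*1)*(-194)) = 1/(324*18*(-194)) = 1/(-1131408) = -1/1131408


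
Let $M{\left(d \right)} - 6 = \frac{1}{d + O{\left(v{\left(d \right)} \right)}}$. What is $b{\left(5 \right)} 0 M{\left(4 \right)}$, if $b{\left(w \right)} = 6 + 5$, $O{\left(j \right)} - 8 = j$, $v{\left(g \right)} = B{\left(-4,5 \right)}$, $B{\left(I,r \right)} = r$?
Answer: $0$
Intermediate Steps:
$v{\left(g \right)} = 5$
$O{\left(j \right)} = 8 + j$
$b{\left(w \right)} = 11$
$M{\left(d \right)} = 6 + \frac{1}{13 + d}$ ($M{\left(d \right)} = 6 + \frac{1}{d + \left(8 + 5\right)} = 6 + \frac{1}{d + 13} = 6 + \frac{1}{13 + d}$)
$b{\left(5 \right)} 0 M{\left(4 \right)} = 11 \cdot 0 \frac{79 + 6 \cdot 4}{13 + 4} = 0 \frac{79 + 24}{17} = 0 \cdot \frac{1}{17} \cdot 103 = 0 \cdot \frac{103}{17} = 0$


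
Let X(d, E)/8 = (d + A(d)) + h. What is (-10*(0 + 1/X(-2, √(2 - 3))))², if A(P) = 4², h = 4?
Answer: 25/5184 ≈ 0.0048225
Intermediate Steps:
A(P) = 16
X(d, E) = 160 + 8*d (X(d, E) = 8*((d + 16) + 4) = 8*((16 + d) + 4) = 8*(20 + d) = 160 + 8*d)
(-10*(0 + 1/X(-2, √(2 - 3))))² = (-10*(0 + 1/(160 + 8*(-2))))² = (-10*(0 + 1/(160 - 16)))² = (-10*(0 + 1/144))² = (-10*1/144)² = (-5/72)² = 25/5184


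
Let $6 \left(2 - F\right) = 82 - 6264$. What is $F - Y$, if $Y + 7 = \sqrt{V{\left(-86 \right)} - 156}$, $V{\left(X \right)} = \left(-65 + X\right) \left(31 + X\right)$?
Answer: $\frac{3118}{3} - \sqrt{8149} \approx 949.06$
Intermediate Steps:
$F = \frac{3097}{3}$ ($F = 2 - \frac{82 - 6264}{6} = 2 - - \frac{3091}{3} = 2 + \frac{3091}{3} = \frac{3097}{3} \approx 1032.3$)
$Y = -7 + \sqrt{8149}$ ($Y = -7 + \sqrt{\left(-2015 + \left(-86\right)^{2} - -2924\right) - 156} = -7 + \sqrt{\left(-2015 + 7396 + 2924\right) - 156} = -7 + \sqrt{8305 - 156} = -7 + \sqrt{8149} \approx 83.272$)
$F - Y = \frac{3097}{3} - \left(-7 + \sqrt{8149}\right) = \frac{3097}{3} + \left(7 - \sqrt{8149}\right) = \frac{3118}{3} - \sqrt{8149}$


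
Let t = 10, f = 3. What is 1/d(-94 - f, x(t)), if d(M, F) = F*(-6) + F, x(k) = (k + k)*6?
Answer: -1/600 ≈ -0.0016667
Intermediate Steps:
x(k) = 12*k (x(k) = (2*k)*6 = 12*k)
d(M, F) = -5*F (d(M, F) = -6*F + F = -5*F)
1/d(-94 - f, x(t)) = 1/(-60*10) = 1/(-5*120) = 1/(-600) = -1/600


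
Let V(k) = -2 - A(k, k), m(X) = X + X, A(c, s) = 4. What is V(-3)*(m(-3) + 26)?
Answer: -120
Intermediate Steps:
m(X) = 2*X
V(k) = -6 (V(k) = -2 - 1*4 = -2 - 4 = -6)
V(-3)*(m(-3) + 26) = -6*(2*(-3) + 26) = -6*(-6 + 26) = -6*20 = -120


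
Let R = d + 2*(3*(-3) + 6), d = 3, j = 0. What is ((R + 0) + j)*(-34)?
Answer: 102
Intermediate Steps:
R = -3 (R = 3 + 2*(3*(-3) + 6) = 3 + 2*(-9 + 6) = 3 + 2*(-3) = 3 - 6 = -3)
((R + 0) + j)*(-34) = ((-3 + 0) + 0)*(-34) = (-3 + 0)*(-34) = -3*(-34) = 102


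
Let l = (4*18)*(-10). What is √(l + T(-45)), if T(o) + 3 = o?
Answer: 16*I*√3 ≈ 27.713*I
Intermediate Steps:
T(o) = -3 + o
l = -720 (l = 72*(-10) = -720)
√(l + T(-45)) = √(-720 + (-3 - 45)) = √(-720 - 48) = √(-768) = 16*I*√3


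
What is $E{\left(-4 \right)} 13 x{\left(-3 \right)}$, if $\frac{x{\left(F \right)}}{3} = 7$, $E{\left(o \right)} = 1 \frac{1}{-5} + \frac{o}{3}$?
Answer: $- \frac{2093}{5} \approx -418.6$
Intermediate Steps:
$E{\left(o \right)} = - \frac{1}{5} + \frac{o}{3}$ ($E{\left(o \right)} = 1 \left(- \frac{1}{5}\right) + o \frac{1}{3} = - \frac{1}{5} + \frac{o}{3}$)
$x{\left(F \right)} = 21$ ($x{\left(F \right)} = 3 \cdot 7 = 21$)
$E{\left(-4 \right)} 13 x{\left(-3 \right)} = \left(- \frac{1}{5} + \frac{1}{3} \left(-4\right)\right) 13 \cdot 21 = \left(- \frac{1}{5} - \frac{4}{3}\right) 13 \cdot 21 = \left(- \frac{23}{15}\right) 13 \cdot 21 = \left(- \frac{299}{15}\right) 21 = - \frac{2093}{5}$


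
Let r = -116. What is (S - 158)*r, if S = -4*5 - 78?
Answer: 29696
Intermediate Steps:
S = -98 (S = -20 - 78 = -98)
(S - 158)*r = (-98 - 158)*(-116) = -256*(-116) = 29696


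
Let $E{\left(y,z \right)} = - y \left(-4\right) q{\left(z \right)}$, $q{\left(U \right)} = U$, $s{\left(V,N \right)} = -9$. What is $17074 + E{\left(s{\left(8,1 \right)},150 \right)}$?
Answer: $11674$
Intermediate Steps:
$E{\left(y,z \right)} = 4 y z$ ($E{\left(y,z \right)} = - y \left(-4\right) z = 4 y z$)
$17074 + E{\left(s{\left(8,1 \right)},150 \right)} = 17074 + 4 \left(-9\right) 150 = 17074 - 5400 = 11674$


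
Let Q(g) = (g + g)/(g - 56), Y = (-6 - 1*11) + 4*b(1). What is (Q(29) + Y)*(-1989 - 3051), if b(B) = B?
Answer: 229040/3 ≈ 76347.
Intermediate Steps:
Y = -13 (Y = (-6 - 1*11) + 4*1 = (-6 - 11) + 4 = -17 + 4 = -13)
Q(g) = 2*g/(-56 + g) (Q(g) = (2*g)/(-56 + g) = 2*g/(-56 + g))
(Q(29) + Y)*(-1989 - 3051) = (2*29/(-56 + 29) - 13)*(-1989 - 3051) = (2*29/(-27) - 13)*(-5040) = (2*29*(-1/27) - 13)*(-5040) = (-58/27 - 13)*(-5040) = -409/27*(-5040) = 229040/3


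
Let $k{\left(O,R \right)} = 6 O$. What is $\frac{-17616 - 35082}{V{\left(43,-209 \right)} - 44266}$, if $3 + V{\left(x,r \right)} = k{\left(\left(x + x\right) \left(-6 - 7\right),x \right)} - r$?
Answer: $\frac{26349}{25384} \approx 1.038$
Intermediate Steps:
$V{\left(x,r \right)} = -3 - r - 156 x$ ($V{\left(x,r \right)} = -3 - \left(r - 6 \left(x + x\right) \left(-6 - 7\right)\right) = -3 - \left(r - 6 \cdot 2 x \left(-13\right)\right) = -3 - \left(r - - 156 x\right) = -3 - \left(r + 156 x\right) = -3 - r - 156 x$)
$\frac{-17616 - 35082}{V{\left(43,-209 \right)} - 44266} = \frac{-17616 - 35082}{\left(-3 - -209 - 6708\right) - 44266} = - \frac{52698}{\left(-3 + 209 - 6708\right) - 44266} = - \frac{52698}{-6502 - 44266} = - \frac{52698}{-50768} = \left(-52698\right) \left(- \frac{1}{50768}\right) = \frac{26349}{25384}$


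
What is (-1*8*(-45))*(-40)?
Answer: -14400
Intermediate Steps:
(-1*8*(-45))*(-40) = -8*(-45)*(-40) = 360*(-40) = -14400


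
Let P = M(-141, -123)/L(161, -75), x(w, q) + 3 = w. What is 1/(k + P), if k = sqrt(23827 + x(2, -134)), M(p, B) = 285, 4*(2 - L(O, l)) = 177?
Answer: 1690/5957849 + 28561*sqrt(66)/35747094 ≈ 0.0067746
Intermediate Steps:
L(O, l) = -169/4 (L(O, l) = 2 - 1/4*177 = 2 - 177/4 = -169/4)
x(w, q) = -3 + w
k = 19*sqrt(66) (k = sqrt(23827 + (-3 + 2)) = sqrt(23827 - 1) = sqrt(23826) = 19*sqrt(66) ≈ 154.36)
P = -1140/169 (P = 285/(-169/4) = 285*(-4/169) = -1140/169 ≈ -6.7456)
1/(k + P) = 1/(19*sqrt(66) - 1140/169) = 1/(-1140/169 + 19*sqrt(66))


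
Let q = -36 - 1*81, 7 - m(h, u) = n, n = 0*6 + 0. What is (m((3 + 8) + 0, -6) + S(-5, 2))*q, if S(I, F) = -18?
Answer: 1287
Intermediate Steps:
n = 0 (n = 0 + 0 = 0)
m(h, u) = 7 (m(h, u) = 7 - 1*0 = 7 + 0 = 7)
q = -117 (q = -36 - 81 = -117)
(m((3 + 8) + 0, -6) + S(-5, 2))*q = (7 - 18)*(-117) = -11*(-117) = 1287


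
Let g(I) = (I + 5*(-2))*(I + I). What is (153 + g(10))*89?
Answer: 13617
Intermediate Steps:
g(I) = 2*I*(-10 + I) (g(I) = (I - 10)*(2*I) = (-10 + I)*(2*I) = 2*I*(-10 + I))
(153 + g(10))*89 = (153 + 2*10*(-10 + 10))*89 = (153 + 2*10*0)*89 = (153 + 0)*89 = 153*89 = 13617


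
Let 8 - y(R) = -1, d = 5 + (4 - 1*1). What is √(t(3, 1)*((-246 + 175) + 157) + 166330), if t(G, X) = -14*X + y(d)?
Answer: 10*√1659 ≈ 407.31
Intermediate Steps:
d = 8 (d = 5 + (4 - 1) = 5 + 3 = 8)
y(R) = 9 (y(R) = 8 - 1*(-1) = 8 + 1 = 9)
t(G, X) = 9 - 14*X (t(G, X) = -14*X + 9 = 9 - 14*X)
√(t(3, 1)*((-246 + 175) + 157) + 166330) = √((9 - 14*1)*((-246 + 175) + 157) + 166330) = √((9 - 14)*(-71 + 157) + 166330) = √(-5*86 + 166330) = √(-430 + 166330) = √165900 = 10*√1659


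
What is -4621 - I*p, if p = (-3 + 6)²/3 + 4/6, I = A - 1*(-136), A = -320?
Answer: -11839/3 ≈ -3946.3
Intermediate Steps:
I = -184 (I = -320 - 1*(-136) = -320 + 136 = -184)
p = 11/3 (p = 3²*(⅓) + 4*(⅙) = 9*(⅓) + ⅔ = 3 + ⅔ = 11/3 ≈ 3.6667)
-4621 - I*p = -4621 - (-184)*11/3 = -4621 - 1*(-2024/3) = -4621 + 2024/3 = -11839/3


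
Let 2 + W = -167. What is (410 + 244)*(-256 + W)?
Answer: -277950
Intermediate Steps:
W = -169 (W = -2 - 167 = -169)
(410 + 244)*(-256 + W) = (410 + 244)*(-256 - 169) = 654*(-425) = -277950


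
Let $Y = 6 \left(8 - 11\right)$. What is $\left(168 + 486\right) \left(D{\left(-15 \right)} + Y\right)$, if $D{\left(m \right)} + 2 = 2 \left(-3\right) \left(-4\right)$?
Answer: $2616$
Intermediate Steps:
$D{\left(m \right)} = 22$ ($D{\left(m \right)} = -2 + 2 \left(-3\right) \left(-4\right) = -2 - -24 = -2 + 24 = 22$)
$Y = -18$ ($Y = 6 \left(-3\right) = -18$)
$\left(168 + 486\right) \left(D{\left(-15 \right)} + Y\right) = \left(168 + 486\right) \left(22 - 18\right) = 654 \cdot 4 = 2616$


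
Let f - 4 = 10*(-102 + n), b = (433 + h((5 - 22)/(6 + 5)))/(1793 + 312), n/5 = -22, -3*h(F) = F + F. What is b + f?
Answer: -146973617/69465 ≈ -2115.8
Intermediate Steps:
h(F) = -2*F/3 (h(F) = -(F + F)/3 = -2*F/3)
n = -110 (n = 5*(-22) = -110)
b = 14323/69465 (b = (433 - 2*(5 - 22)/(3*(6 + 5)))/(1793 + 312) = (433 - (-34)/(3*11))/2105 = (433 - (-34)/(3*11))*(1/2105) = (433 - ⅔*(-17/11))*(1/2105) = (433 + 34/33)*(1/2105) = (14323/33)*(1/2105) = 14323/69465 ≈ 0.20619)
f = -2116 (f = 4 + 10*(-102 - 110) = 4 + 10*(-212) = 4 - 2120 = -2116)
b + f = 14323/69465 - 2116 = -146973617/69465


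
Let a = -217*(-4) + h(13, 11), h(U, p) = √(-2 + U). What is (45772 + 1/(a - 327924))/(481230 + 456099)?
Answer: 1632010228146148/33420661435816375 - √11/100261984307449125 ≈ 0.048832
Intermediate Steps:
a = 868 + √11 (a = -217*(-4) + √(-2 + 13) = 868 + √11 ≈ 871.32)
(45772 + 1/(a - 327924))/(481230 + 456099) = (45772 + 1/((868 + √11) - 327924))/(481230 + 456099) = (45772 + 1/(-327056 + √11))/937329 = (45772 + 1/(-327056 + √11))*(1/937329) = 45772/937329 + 1/(937329*(-327056 + √11))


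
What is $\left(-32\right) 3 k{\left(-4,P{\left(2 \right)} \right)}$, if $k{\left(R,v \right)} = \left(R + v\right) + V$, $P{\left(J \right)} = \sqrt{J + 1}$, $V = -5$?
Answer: $864 - 96 \sqrt{3} \approx 697.72$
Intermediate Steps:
$P{\left(J \right)} = \sqrt{1 + J}$
$k{\left(R,v \right)} = -5 + R + v$ ($k{\left(R,v \right)} = \left(R + v\right) - 5 = -5 + R + v$)
$\left(-32\right) 3 k{\left(-4,P{\left(2 \right)} \right)} = \left(-32\right) 3 \left(-5 - 4 + \sqrt{1 + 2}\right) = - 96 \left(-5 - 4 + \sqrt{3}\right) = - 96 \left(-9 + \sqrt{3}\right) = 864 - 96 \sqrt{3}$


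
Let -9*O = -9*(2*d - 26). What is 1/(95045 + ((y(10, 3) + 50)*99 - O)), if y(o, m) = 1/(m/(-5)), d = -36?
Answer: 1/99928 ≈ 1.0007e-5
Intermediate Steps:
y(o, m) = -5/m (y(o, m) = 1/(m*(-1/5)) = 1/(-m/5) = -5/m)
O = -98 (O = -(-1)*(2*(-36) - 26) = -(-1)*(-72 - 26) = -(-1)*(-98) = -1/9*882 = -98)
1/(95045 + ((y(10, 3) + 50)*99 - O)) = 1/(95045 + ((-5/3 + 50)*99 - 1*(-98))) = 1/(95045 + ((-5*1/3 + 50)*99 + 98)) = 1/(95045 + ((-5/3 + 50)*99 + 98)) = 1/(95045 + ((145/3)*99 + 98)) = 1/(95045 + (4785 + 98)) = 1/(95045 + 4883) = 1/99928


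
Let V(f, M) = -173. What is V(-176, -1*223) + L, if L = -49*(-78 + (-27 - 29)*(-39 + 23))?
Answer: -40255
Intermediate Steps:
L = -40082 (L = -49*(-78 - 56*(-16)) = -49*(-78 + 896) = -49*818 = -40082)
V(-176, -1*223) + L = -173 - 40082 = -40255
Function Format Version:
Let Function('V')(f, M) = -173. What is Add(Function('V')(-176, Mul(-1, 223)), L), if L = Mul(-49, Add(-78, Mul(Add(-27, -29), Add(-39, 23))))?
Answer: -40255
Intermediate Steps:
L = -40082 (L = Mul(-49, Add(-78, Mul(-56, -16))) = Mul(-49, Add(-78, 896)) = Mul(-49, 818) = -40082)
Add(Function('V')(-176, Mul(-1, 223)), L) = Add(-173, -40082) = -40255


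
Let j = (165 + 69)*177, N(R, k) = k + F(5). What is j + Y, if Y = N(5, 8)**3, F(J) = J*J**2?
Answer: 2394055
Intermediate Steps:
F(J) = J**3
N(R, k) = 125 + k (N(R, k) = k + 5**3 = k + 125 = 125 + k)
j = 41418 (j = 234*177 = 41418)
Y = 2352637 (Y = (125 + 8)**3 = 133**3 = 2352637)
j + Y = 41418 + 2352637 = 2394055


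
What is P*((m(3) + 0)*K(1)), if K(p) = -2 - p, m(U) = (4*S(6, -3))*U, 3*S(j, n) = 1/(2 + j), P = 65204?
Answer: -97806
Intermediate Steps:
S(j, n) = 1/(3*(2 + j))
m(U) = U/6 (m(U) = (4*(1/(3*(2 + 6))))*U = (4*((1/3)/8))*U = (4*((1/3)*(1/8)))*U = (4*(1/24))*U = U/6)
P*((m(3) + 0)*K(1)) = 65204*(((1/6)*3 + 0)*(-2 - 1*1)) = 65204*((1/2 + 0)*(-2 - 1)) = 65204*((1/2)*(-3)) = 65204*(-3/2) = -97806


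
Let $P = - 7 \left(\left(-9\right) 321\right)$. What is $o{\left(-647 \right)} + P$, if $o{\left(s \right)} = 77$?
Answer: $20300$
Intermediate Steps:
$P = 20223$ ($P = \left(-7\right) \left(-2889\right) = 20223$)
$o{\left(-647 \right)} + P = 77 + 20223 = 20300$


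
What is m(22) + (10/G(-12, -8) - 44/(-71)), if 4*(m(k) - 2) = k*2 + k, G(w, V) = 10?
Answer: 2857/142 ≈ 20.120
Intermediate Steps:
m(k) = 2 + 3*k/4 (m(k) = 2 + (k*2 + k)/4 = 2 + (2*k + k)/4 = 2 + (3*k)/4 = 2 + 3*k/4)
m(22) + (10/G(-12, -8) - 44/(-71)) = (2 + (¾)*22) + (10/10 - 44/(-71)) = (2 + 33/2) + (10*(⅒) - 44*(-1/71)) = 37/2 + (1 + 44/71) = 37/2 + 115/71 = 2857/142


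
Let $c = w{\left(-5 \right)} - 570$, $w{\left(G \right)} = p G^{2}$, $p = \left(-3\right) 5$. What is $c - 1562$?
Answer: $-2507$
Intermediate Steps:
$p = -15$
$w{\left(G \right)} = - 15 G^{2}$
$c = -945$ ($c = - 15 \left(-5\right)^{2} - 570 = \left(-15\right) 25 - 570 = -375 - 570 = -945$)
$c - 1562 = -945 - 1562 = -2507$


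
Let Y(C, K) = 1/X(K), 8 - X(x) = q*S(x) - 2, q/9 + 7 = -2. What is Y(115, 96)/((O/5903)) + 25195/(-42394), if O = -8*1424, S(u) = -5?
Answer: -56561608509/95383108480 ≈ -0.59299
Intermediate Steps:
q = -81 (q = -63 + 9*(-2) = -63 - 18 = -81)
X(x) = -395 (X(x) = 8 - (-81*(-5) - 2) = 8 - (405 - 2) = 8 - 1*403 = 8 - 403 = -395)
Y(C, K) = -1/395 (Y(C, K) = 1/(-395) = -1/395)
O = -11392
Y(115, 96)/((O/5903)) + 25195/(-42394) = -1/(395*((-11392/5903))) + 25195/(-42394) = -1/(395*((-11392*1/5903))) + 25195*(-1/42394) = -1/(395*(-11392/5903)) - 25195/42394 = -1/395*(-5903/11392) - 25195/42394 = 5903/4499840 - 25195/42394 = -56561608509/95383108480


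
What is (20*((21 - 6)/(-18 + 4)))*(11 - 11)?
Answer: 0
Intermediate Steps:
(20*((21 - 6)/(-18 + 4)))*(11 - 11) = (20*(15/(-14)))*0 = (20*(15*(-1/14)))*0 = (20*(-15/14))*0 = -150/7*0 = 0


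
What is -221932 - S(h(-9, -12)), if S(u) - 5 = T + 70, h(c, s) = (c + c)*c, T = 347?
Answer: -222354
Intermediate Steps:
h(c, s) = 2*c² (h(c, s) = (2*c)*c = 2*c²)
S(u) = 422 (S(u) = 5 + (347 + 70) = 5 + 417 = 422)
-221932 - S(h(-9, -12)) = -221932 - 1*422 = -221932 - 422 = -222354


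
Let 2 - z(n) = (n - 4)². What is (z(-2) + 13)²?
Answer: 441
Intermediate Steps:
z(n) = 2 - (-4 + n)² (z(n) = 2 - (n - 4)² = 2 - (-4 + n)²)
(z(-2) + 13)² = ((2 - (-4 - 2)²) + 13)² = ((2 - 1*(-6)²) + 13)² = ((2 - 1*36) + 13)² = ((2 - 36) + 13)² = (-34 + 13)² = (-21)² = 441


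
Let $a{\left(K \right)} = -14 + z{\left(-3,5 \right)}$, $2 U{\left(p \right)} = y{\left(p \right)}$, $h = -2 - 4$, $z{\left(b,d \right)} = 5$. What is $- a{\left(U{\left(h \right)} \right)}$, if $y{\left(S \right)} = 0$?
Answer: $9$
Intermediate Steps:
$h = -6$
$U{\left(p \right)} = 0$ ($U{\left(p \right)} = \frac{1}{2} \cdot 0 = 0$)
$a{\left(K \right)} = -9$ ($a{\left(K \right)} = -14 + 5 = -9$)
$- a{\left(U{\left(h \right)} \right)} = \left(-1\right) \left(-9\right) = 9$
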